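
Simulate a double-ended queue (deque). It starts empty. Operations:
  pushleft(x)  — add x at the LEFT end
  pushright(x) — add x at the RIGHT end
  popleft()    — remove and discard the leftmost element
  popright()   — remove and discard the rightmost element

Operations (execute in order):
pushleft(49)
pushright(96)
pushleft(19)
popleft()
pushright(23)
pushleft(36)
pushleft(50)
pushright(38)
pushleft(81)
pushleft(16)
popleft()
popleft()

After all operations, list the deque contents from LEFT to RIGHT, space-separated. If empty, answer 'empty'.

Answer: 50 36 49 96 23 38

Derivation:
pushleft(49): [49]
pushright(96): [49, 96]
pushleft(19): [19, 49, 96]
popleft(): [49, 96]
pushright(23): [49, 96, 23]
pushleft(36): [36, 49, 96, 23]
pushleft(50): [50, 36, 49, 96, 23]
pushright(38): [50, 36, 49, 96, 23, 38]
pushleft(81): [81, 50, 36, 49, 96, 23, 38]
pushleft(16): [16, 81, 50, 36, 49, 96, 23, 38]
popleft(): [81, 50, 36, 49, 96, 23, 38]
popleft(): [50, 36, 49, 96, 23, 38]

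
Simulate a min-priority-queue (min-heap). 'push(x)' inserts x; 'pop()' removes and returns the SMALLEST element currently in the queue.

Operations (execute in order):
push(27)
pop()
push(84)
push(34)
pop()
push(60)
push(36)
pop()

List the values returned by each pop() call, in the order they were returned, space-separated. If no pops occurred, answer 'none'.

Answer: 27 34 36

Derivation:
push(27): heap contents = [27]
pop() → 27: heap contents = []
push(84): heap contents = [84]
push(34): heap contents = [34, 84]
pop() → 34: heap contents = [84]
push(60): heap contents = [60, 84]
push(36): heap contents = [36, 60, 84]
pop() → 36: heap contents = [60, 84]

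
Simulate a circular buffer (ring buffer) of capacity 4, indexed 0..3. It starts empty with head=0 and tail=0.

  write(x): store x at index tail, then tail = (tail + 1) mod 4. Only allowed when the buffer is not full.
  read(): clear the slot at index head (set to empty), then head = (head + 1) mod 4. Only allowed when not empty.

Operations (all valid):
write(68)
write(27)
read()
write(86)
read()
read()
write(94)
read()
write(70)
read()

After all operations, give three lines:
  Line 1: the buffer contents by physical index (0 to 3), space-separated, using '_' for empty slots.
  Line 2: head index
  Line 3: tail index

write(68): buf=[68 _ _ _], head=0, tail=1, size=1
write(27): buf=[68 27 _ _], head=0, tail=2, size=2
read(): buf=[_ 27 _ _], head=1, tail=2, size=1
write(86): buf=[_ 27 86 _], head=1, tail=3, size=2
read(): buf=[_ _ 86 _], head=2, tail=3, size=1
read(): buf=[_ _ _ _], head=3, tail=3, size=0
write(94): buf=[_ _ _ 94], head=3, tail=0, size=1
read(): buf=[_ _ _ _], head=0, tail=0, size=0
write(70): buf=[70 _ _ _], head=0, tail=1, size=1
read(): buf=[_ _ _ _], head=1, tail=1, size=0

Answer: _ _ _ _
1
1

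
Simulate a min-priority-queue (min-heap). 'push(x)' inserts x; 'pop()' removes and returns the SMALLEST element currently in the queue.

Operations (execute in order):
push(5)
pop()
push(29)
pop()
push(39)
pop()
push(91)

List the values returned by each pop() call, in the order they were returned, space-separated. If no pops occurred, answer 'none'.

Answer: 5 29 39

Derivation:
push(5): heap contents = [5]
pop() → 5: heap contents = []
push(29): heap contents = [29]
pop() → 29: heap contents = []
push(39): heap contents = [39]
pop() → 39: heap contents = []
push(91): heap contents = [91]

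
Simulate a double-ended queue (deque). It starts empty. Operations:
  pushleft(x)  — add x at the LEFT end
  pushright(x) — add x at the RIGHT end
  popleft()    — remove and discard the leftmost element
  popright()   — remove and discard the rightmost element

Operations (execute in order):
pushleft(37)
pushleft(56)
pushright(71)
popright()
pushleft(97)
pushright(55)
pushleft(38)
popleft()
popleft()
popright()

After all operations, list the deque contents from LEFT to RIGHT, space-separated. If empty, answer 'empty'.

Answer: 56 37

Derivation:
pushleft(37): [37]
pushleft(56): [56, 37]
pushright(71): [56, 37, 71]
popright(): [56, 37]
pushleft(97): [97, 56, 37]
pushright(55): [97, 56, 37, 55]
pushleft(38): [38, 97, 56, 37, 55]
popleft(): [97, 56, 37, 55]
popleft(): [56, 37, 55]
popright(): [56, 37]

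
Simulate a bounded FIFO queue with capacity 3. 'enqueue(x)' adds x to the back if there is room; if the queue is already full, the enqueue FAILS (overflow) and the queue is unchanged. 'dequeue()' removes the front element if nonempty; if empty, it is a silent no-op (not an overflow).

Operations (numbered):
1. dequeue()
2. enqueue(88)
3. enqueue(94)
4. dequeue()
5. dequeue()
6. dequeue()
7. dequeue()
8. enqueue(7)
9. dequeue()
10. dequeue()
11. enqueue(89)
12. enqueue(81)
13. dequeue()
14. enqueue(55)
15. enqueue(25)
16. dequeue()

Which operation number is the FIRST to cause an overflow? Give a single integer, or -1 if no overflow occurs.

1. dequeue(): empty, no-op, size=0
2. enqueue(88): size=1
3. enqueue(94): size=2
4. dequeue(): size=1
5. dequeue(): size=0
6. dequeue(): empty, no-op, size=0
7. dequeue(): empty, no-op, size=0
8. enqueue(7): size=1
9. dequeue(): size=0
10. dequeue(): empty, no-op, size=0
11. enqueue(89): size=1
12. enqueue(81): size=2
13. dequeue(): size=1
14. enqueue(55): size=2
15. enqueue(25): size=3
16. dequeue(): size=2

Answer: -1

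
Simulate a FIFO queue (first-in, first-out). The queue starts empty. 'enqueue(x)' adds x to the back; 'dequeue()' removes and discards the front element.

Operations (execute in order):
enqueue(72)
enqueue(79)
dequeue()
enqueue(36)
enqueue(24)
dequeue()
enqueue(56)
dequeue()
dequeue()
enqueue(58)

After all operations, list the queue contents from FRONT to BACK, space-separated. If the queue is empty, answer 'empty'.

Answer: 56 58

Derivation:
enqueue(72): [72]
enqueue(79): [72, 79]
dequeue(): [79]
enqueue(36): [79, 36]
enqueue(24): [79, 36, 24]
dequeue(): [36, 24]
enqueue(56): [36, 24, 56]
dequeue(): [24, 56]
dequeue(): [56]
enqueue(58): [56, 58]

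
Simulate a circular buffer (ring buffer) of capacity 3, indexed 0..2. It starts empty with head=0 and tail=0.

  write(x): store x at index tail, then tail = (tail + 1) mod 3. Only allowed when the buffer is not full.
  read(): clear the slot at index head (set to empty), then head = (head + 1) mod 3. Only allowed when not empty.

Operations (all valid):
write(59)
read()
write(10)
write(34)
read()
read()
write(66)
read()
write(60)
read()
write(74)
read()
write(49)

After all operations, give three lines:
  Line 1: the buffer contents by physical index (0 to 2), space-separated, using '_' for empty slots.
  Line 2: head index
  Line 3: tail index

Answer: 49 _ _
0
1

Derivation:
write(59): buf=[59 _ _], head=0, tail=1, size=1
read(): buf=[_ _ _], head=1, tail=1, size=0
write(10): buf=[_ 10 _], head=1, tail=2, size=1
write(34): buf=[_ 10 34], head=1, tail=0, size=2
read(): buf=[_ _ 34], head=2, tail=0, size=1
read(): buf=[_ _ _], head=0, tail=0, size=0
write(66): buf=[66 _ _], head=0, tail=1, size=1
read(): buf=[_ _ _], head=1, tail=1, size=0
write(60): buf=[_ 60 _], head=1, tail=2, size=1
read(): buf=[_ _ _], head=2, tail=2, size=0
write(74): buf=[_ _ 74], head=2, tail=0, size=1
read(): buf=[_ _ _], head=0, tail=0, size=0
write(49): buf=[49 _ _], head=0, tail=1, size=1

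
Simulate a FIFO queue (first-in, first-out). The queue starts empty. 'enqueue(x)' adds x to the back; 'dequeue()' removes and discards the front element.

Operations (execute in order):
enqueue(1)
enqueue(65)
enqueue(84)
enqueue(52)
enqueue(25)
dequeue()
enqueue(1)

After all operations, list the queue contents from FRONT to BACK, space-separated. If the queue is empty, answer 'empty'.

enqueue(1): [1]
enqueue(65): [1, 65]
enqueue(84): [1, 65, 84]
enqueue(52): [1, 65, 84, 52]
enqueue(25): [1, 65, 84, 52, 25]
dequeue(): [65, 84, 52, 25]
enqueue(1): [65, 84, 52, 25, 1]

Answer: 65 84 52 25 1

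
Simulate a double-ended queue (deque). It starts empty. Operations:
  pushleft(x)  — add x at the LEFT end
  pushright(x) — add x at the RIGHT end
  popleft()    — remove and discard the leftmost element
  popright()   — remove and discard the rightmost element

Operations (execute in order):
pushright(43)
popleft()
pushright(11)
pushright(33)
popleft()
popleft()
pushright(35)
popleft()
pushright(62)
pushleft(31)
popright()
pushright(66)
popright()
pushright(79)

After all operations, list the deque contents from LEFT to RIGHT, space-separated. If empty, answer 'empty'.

pushright(43): [43]
popleft(): []
pushright(11): [11]
pushright(33): [11, 33]
popleft(): [33]
popleft(): []
pushright(35): [35]
popleft(): []
pushright(62): [62]
pushleft(31): [31, 62]
popright(): [31]
pushright(66): [31, 66]
popright(): [31]
pushright(79): [31, 79]

Answer: 31 79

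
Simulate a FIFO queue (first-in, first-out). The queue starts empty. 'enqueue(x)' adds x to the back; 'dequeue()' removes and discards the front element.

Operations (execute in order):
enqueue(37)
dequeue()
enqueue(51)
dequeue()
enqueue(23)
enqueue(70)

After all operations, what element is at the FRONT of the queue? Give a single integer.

Answer: 23

Derivation:
enqueue(37): queue = [37]
dequeue(): queue = []
enqueue(51): queue = [51]
dequeue(): queue = []
enqueue(23): queue = [23]
enqueue(70): queue = [23, 70]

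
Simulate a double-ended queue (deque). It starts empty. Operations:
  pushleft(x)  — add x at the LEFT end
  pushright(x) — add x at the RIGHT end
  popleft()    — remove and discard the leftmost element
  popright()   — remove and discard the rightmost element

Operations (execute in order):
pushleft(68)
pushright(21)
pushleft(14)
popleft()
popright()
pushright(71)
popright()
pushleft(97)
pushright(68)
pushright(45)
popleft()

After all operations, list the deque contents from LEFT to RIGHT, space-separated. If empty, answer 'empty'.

pushleft(68): [68]
pushright(21): [68, 21]
pushleft(14): [14, 68, 21]
popleft(): [68, 21]
popright(): [68]
pushright(71): [68, 71]
popright(): [68]
pushleft(97): [97, 68]
pushright(68): [97, 68, 68]
pushright(45): [97, 68, 68, 45]
popleft(): [68, 68, 45]

Answer: 68 68 45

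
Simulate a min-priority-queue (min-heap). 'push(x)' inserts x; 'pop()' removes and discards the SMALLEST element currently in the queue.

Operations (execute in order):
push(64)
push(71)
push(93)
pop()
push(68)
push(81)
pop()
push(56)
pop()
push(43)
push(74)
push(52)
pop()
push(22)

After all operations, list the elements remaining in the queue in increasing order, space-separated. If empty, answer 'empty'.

push(64): heap contents = [64]
push(71): heap contents = [64, 71]
push(93): heap contents = [64, 71, 93]
pop() → 64: heap contents = [71, 93]
push(68): heap contents = [68, 71, 93]
push(81): heap contents = [68, 71, 81, 93]
pop() → 68: heap contents = [71, 81, 93]
push(56): heap contents = [56, 71, 81, 93]
pop() → 56: heap contents = [71, 81, 93]
push(43): heap contents = [43, 71, 81, 93]
push(74): heap contents = [43, 71, 74, 81, 93]
push(52): heap contents = [43, 52, 71, 74, 81, 93]
pop() → 43: heap contents = [52, 71, 74, 81, 93]
push(22): heap contents = [22, 52, 71, 74, 81, 93]

Answer: 22 52 71 74 81 93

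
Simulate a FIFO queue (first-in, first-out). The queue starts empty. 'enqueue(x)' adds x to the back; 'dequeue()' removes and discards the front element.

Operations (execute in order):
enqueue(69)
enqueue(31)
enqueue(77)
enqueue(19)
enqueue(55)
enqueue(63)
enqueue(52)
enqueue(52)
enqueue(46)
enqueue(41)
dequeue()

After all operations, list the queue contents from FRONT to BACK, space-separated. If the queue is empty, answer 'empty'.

enqueue(69): [69]
enqueue(31): [69, 31]
enqueue(77): [69, 31, 77]
enqueue(19): [69, 31, 77, 19]
enqueue(55): [69, 31, 77, 19, 55]
enqueue(63): [69, 31, 77, 19, 55, 63]
enqueue(52): [69, 31, 77, 19, 55, 63, 52]
enqueue(52): [69, 31, 77, 19, 55, 63, 52, 52]
enqueue(46): [69, 31, 77, 19, 55, 63, 52, 52, 46]
enqueue(41): [69, 31, 77, 19, 55, 63, 52, 52, 46, 41]
dequeue(): [31, 77, 19, 55, 63, 52, 52, 46, 41]

Answer: 31 77 19 55 63 52 52 46 41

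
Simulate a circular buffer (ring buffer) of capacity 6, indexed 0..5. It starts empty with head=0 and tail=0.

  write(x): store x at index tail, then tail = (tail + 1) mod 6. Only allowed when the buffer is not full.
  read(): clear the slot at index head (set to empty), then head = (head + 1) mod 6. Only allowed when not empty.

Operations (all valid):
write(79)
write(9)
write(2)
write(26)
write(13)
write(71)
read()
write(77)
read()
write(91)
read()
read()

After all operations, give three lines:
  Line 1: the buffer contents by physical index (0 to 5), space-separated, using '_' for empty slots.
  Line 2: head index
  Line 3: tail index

Answer: 77 91 _ _ 13 71
4
2

Derivation:
write(79): buf=[79 _ _ _ _ _], head=0, tail=1, size=1
write(9): buf=[79 9 _ _ _ _], head=0, tail=2, size=2
write(2): buf=[79 9 2 _ _ _], head=0, tail=3, size=3
write(26): buf=[79 9 2 26 _ _], head=0, tail=4, size=4
write(13): buf=[79 9 2 26 13 _], head=0, tail=5, size=5
write(71): buf=[79 9 2 26 13 71], head=0, tail=0, size=6
read(): buf=[_ 9 2 26 13 71], head=1, tail=0, size=5
write(77): buf=[77 9 2 26 13 71], head=1, tail=1, size=6
read(): buf=[77 _ 2 26 13 71], head=2, tail=1, size=5
write(91): buf=[77 91 2 26 13 71], head=2, tail=2, size=6
read(): buf=[77 91 _ 26 13 71], head=3, tail=2, size=5
read(): buf=[77 91 _ _ 13 71], head=4, tail=2, size=4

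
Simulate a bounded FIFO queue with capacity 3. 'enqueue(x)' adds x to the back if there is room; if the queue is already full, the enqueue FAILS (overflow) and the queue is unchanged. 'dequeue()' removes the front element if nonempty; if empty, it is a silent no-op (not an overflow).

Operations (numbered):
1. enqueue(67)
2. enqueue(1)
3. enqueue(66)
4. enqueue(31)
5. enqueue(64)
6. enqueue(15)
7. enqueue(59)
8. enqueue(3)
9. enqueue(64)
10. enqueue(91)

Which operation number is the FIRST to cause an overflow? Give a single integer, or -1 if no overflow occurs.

1. enqueue(67): size=1
2. enqueue(1): size=2
3. enqueue(66): size=3
4. enqueue(31): size=3=cap → OVERFLOW (fail)
5. enqueue(64): size=3=cap → OVERFLOW (fail)
6. enqueue(15): size=3=cap → OVERFLOW (fail)
7. enqueue(59): size=3=cap → OVERFLOW (fail)
8. enqueue(3): size=3=cap → OVERFLOW (fail)
9. enqueue(64): size=3=cap → OVERFLOW (fail)
10. enqueue(91): size=3=cap → OVERFLOW (fail)

Answer: 4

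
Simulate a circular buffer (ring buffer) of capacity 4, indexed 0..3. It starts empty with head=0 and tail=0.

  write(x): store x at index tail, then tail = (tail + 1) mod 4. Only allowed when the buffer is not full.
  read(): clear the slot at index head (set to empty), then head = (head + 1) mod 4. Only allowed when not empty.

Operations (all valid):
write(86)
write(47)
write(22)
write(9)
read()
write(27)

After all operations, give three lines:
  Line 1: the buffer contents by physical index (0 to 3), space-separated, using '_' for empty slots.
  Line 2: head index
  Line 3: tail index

write(86): buf=[86 _ _ _], head=0, tail=1, size=1
write(47): buf=[86 47 _ _], head=0, tail=2, size=2
write(22): buf=[86 47 22 _], head=0, tail=3, size=3
write(9): buf=[86 47 22 9], head=0, tail=0, size=4
read(): buf=[_ 47 22 9], head=1, tail=0, size=3
write(27): buf=[27 47 22 9], head=1, tail=1, size=4

Answer: 27 47 22 9
1
1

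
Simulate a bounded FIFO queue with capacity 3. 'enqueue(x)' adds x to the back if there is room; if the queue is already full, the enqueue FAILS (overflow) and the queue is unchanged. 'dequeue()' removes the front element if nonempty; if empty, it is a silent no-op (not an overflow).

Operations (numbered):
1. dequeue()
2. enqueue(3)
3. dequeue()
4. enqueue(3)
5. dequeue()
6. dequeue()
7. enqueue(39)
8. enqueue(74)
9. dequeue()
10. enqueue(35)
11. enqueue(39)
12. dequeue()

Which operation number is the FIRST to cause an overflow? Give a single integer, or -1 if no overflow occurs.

Answer: -1

Derivation:
1. dequeue(): empty, no-op, size=0
2. enqueue(3): size=1
3. dequeue(): size=0
4. enqueue(3): size=1
5. dequeue(): size=0
6. dequeue(): empty, no-op, size=0
7. enqueue(39): size=1
8. enqueue(74): size=2
9. dequeue(): size=1
10. enqueue(35): size=2
11. enqueue(39): size=3
12. dequeue(): size=2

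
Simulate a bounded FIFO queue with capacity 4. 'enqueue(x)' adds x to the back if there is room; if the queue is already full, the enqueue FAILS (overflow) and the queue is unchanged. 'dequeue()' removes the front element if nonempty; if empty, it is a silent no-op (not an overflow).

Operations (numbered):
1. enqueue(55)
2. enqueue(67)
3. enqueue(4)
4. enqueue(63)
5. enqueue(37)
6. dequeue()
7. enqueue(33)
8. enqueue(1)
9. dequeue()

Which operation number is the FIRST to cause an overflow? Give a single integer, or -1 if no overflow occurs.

Answer: 5

Derivation:
1. enqueue(55): size=1
2. enqueue(67): size=2
3. enqueue(4): size=3
4. enqueue(63): size=4
5. enqueue(37): size=4=cap → OVERFLOW (fail)
6. dequeue(): size=3
7. enqueue(33): size=4
8. enqueue(1): size=4=cap → OVERFLOW (fail)
9. dequeue(): size=3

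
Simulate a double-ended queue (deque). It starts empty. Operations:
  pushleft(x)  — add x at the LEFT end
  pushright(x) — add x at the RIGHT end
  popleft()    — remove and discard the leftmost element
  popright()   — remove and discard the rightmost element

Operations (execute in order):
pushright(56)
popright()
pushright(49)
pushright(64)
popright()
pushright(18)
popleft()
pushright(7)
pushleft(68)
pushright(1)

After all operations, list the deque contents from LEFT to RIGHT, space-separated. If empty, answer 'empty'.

Answer: 68 18 7 1

Derivation:
pushright(56): [56]
popright(): []
pushright(49): [49]
pushright(64): [49, 64]
popright(): [49]
pushright(18): [49, 18]
popleft(): [18]
pushright(7): [18, 7]
pushleft(68): [68, 18, 7]
pushright(1): [68, 18, 7, 1]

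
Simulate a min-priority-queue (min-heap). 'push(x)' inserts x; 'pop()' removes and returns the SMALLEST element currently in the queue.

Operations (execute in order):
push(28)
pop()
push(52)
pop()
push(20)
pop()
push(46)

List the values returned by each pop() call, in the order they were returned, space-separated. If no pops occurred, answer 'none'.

push(28): heap contents = [28]
pop() → 28: heap contents = []
push(52): heap contents = [52]
pop() → 52: heap contents = []
push(20): heap contents = [20]
pop() → 20: heap contents = []
push(46): heap contents = [46]

Answer: 28 52 20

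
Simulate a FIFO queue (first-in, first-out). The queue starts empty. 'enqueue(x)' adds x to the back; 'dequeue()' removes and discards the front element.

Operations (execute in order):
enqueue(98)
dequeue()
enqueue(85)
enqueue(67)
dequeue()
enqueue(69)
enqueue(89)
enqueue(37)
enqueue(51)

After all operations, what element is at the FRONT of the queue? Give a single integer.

Answer: 67

Derivation:
enqueue(98): queue = [98]
dequeue(): queue = []
enqueue(85): queue = [85]
enqueue(67): queue = [85, 67]
dequeue(): queue = [67]
enqueue(69): queue = [67, 69]
enqueue(89): queue = [67, 69, 89]
enqueue(37): queue = [67, 69, 89, 37]
enqueue(51): queue = [67, 69, 89, 37, 51]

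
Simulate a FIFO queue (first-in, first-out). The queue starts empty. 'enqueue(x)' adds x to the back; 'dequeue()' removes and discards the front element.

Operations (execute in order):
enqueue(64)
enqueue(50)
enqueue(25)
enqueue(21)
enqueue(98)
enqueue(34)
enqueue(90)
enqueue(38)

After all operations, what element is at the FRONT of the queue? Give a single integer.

enqueue(64): queue = [64]
enqueue(50): queue = [64, 50]
enqueue(25): queue = [64, 50, 25]
enqueue(21): queue = [64, 50, 25, 21]
enqueue(98): queue = [64, 50, 25, 21, 98]
enqueue(34): queue = [64, 50, 25, 21, 98, 34]
enqueue(90): queue = [64, 50, 25, 21, 98, 34, 90]
enqueue(38): queue = [64, 50, 25, 21, 98, 34, 90, 38]

Answer: 64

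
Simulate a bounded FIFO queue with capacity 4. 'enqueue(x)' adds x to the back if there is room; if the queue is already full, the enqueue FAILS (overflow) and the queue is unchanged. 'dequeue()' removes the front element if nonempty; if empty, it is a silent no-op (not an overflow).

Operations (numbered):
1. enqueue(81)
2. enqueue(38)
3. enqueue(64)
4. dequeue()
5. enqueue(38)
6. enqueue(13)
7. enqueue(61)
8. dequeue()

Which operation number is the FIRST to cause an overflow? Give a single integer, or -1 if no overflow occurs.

1. enqueue(81): size=1
2. enqueue(38): size=2
3. enqueue(64): size=3
4. dequeue(): size=2
5. enqueue(38): size=3
6. enqueue(13): size=4
7. enqueue(61): size=4=cap → OVERFLOW (fail)
8. dequeue(): size=3

Answer: 7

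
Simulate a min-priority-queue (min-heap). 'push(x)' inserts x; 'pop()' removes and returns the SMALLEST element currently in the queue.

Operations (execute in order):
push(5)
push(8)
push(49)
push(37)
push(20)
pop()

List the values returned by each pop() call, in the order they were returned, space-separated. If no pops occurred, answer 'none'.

Answer: 5

Derivation:
push(5): heap contents = [5]
push(8): heap contents = [5, 8]
push(49): heap contents = [5, 8, 49]
push(37): heap contents = [5, 8, 37, 49]
push(20): heap contents = [5, 8, 20, 37, 49]
pop() → 5: heap contents = [8, 20, 37, 49]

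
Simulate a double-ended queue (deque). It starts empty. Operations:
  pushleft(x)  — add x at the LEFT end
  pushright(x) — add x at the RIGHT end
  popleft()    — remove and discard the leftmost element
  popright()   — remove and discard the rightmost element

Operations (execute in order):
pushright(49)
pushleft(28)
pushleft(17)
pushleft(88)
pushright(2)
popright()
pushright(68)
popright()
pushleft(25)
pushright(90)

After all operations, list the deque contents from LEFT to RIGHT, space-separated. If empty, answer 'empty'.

pushright(49): [49]
pushleft(28): [28, 49]
pushleft(17): [17, 28, 49]
pushleft(88): [88, 17, 28, 49]
pushright(2): [88, 17, 28, 49, 2]
popright(): [88, 17, 28, 49]
pushright(68): [88, 17, 28, 49, 68]
popright(): [88, 17, 28, 49]
pushleft(25): [25, 88, 17, 28, 49]
pushright(90): [25, 88, 17, 28, 49, 90]

Answer: 25 88 17 28 49 90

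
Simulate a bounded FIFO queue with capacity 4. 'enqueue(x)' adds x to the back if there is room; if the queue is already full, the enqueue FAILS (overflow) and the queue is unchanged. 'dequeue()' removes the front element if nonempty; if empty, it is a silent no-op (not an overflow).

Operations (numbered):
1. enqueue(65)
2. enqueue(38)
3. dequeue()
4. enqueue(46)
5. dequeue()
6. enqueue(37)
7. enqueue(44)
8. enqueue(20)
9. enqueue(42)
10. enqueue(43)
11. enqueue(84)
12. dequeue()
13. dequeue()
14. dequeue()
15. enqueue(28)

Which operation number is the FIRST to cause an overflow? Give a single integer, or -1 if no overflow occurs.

Answer: 9

Derivation:
1. enqueue(65): size=1
2. enqueue(38): size=2
3. dequeue(): size=1
4. enqueue(46): size=2
5. dequeue(): size=1
6. enqueue(37): size=2
7. enqueue(44): size=3
8. enqueue(20): size=4
9. enqueue(42): size=4=cap → OVERFLOW (fail)
10. enqueue(43): size=4=cap → OVERFLOW (fail)
11. enqueue(84): size=4=cap → OVERFLOW (fail)
12. dequeue(): size=3
13. dequeue(): size=2
14. dequeue(): size=1
15. enqueue(28): size=2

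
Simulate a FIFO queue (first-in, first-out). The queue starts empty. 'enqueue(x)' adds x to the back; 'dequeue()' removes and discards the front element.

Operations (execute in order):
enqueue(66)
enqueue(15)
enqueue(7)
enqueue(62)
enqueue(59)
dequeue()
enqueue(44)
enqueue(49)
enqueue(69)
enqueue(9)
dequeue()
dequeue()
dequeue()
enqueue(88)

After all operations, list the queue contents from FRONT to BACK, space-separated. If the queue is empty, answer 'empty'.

Answer: 59 44 49 69 9 88

Derivation:
enqueue(66): [66]
enqueue(15): [66, 15]
enqueue(7): [66, 15, 7]
enqueue(62): [66, 15, 7, 62]
enqueue(59): [66, 15, 7, 62, 59]
dequeue(): [15, 7, 62, 59]
enqueue(44): [15, 7, 62, 59, 44]
enqueue(49): [15, 7, 62, 59, 44, 49]
enqueue(69): [15, 7, 62, 59, 44, 49, 69]
enqueue(9): [15, 7, 62, 59, 44, 49, 69, 9]
dequeue(): [7, 62, 59, 44, 49, 69, 9]
dequeue(): [62, 59, 44, 49, 69, 9]
dequeue(): [59, 44, 49, 69, 9]
enqueue(88): [59, 44, 49, 69, 9, 88]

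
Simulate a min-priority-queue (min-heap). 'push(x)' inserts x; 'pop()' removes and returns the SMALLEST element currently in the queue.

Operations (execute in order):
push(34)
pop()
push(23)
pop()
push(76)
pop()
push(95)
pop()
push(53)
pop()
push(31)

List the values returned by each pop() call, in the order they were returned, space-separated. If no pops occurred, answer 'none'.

push(34): heap contents = [34]
pop() → 34: heap contents = []
push(23): heap contents = [23]
pop() → 23: heap contents = []
push(76): heap contents = [76]
pop() → 76: heap contents = []
push(95): heap contents = [95]
pop() → 95: heap contents = []
push(53): heap contents = [53]
pop() → 53: heap contents = []
push(31): heap contents = [31]

Answer: 34 23 76 95 53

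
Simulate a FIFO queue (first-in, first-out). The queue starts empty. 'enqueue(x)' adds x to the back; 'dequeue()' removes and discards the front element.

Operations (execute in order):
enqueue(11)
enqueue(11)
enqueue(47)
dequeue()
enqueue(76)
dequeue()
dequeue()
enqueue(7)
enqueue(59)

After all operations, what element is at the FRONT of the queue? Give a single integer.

enqueue(11): queue = [11]
enqueue(11): queue = [11, 11]
enqueue(47): queue = [11, 11, 47]
dequeue(): queue = [11, 47]
enqueue(76): queue = [11, 47, 76]
dequeue(): queue = [47, 76]
dequeue(): queue = [76]
enqueue(7): queue = [76, 7]
enqueue(59): queue = [76, 7, 59]

Answer: 76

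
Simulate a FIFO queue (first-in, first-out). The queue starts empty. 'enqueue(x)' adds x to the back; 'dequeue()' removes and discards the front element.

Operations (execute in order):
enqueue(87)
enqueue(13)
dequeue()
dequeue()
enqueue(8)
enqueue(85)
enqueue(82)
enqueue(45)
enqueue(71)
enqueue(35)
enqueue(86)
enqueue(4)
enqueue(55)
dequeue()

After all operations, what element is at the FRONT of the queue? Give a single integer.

Answer: 85

Derivation:
enqueue(87): queue = [87]
enqueue(13): queue = [87, 13]
dequeue(): queue = [13]
dequeue(): queue = []
enqueue(8): queue = [8]
enqueue(85): queue = [8, 85]
enqueue(82): queue = [8, 85, 82]
enqueue(45): queue = [8, 85, 82, 45]
enqueue(71): queue = [8, 85, 82, 45, 71]
enqueue(35): queue = [8, 85, 82, 45, 71, 35]
enqueue(86): queue = [8, 85, 82, 45, 71, 35, 86]
enqueue(4): queue = [8, 85, 82, 45, 71, 35, 86, 4]
enqueue(55): queue = [8, 85, 82, 45, 71, 35, 86, 4, 55]
dequeue(): queue = [85, 82, 45, 71, 35, 86, 4, 55]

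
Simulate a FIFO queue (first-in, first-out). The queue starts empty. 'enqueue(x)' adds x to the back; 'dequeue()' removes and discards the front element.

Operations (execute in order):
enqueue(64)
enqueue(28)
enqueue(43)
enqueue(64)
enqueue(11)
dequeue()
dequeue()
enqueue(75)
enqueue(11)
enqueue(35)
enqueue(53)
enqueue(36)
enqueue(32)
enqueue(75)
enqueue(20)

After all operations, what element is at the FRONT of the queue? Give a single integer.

enqueue(64): queue = [64]
enqueue(28): queue = [64, 28]
enqueue(43): queue = [64, 28, 43]
enqueue(64): queue = [64, 28, 43, 64]
enqueue(11): queue = [64, 28, 43, 64, 11]
dequeue(): queue = [28, 43, 64, 11]
dequeue(): queue = [43, 64, 11]
enqueue(75): queue = [43, 64, 11, 75]
enqueue(11): queue = [43, 64, 11, 75, 11]
enqueue(35): queue = [43, 64, 11, 75, 11, 35]
enqueue(53): queue = [43, 64, 11, 75, 11, 35, 53]
enqueue(36): queue = [43, 64, 11, 75, 11, 35, 53, 36]
enqueue(32): queue = [43, 64, 11, 75, 11, 35, 53, 36, 32]
enqueue(75): queue = [43, 64, 11, 75, 11, 35, 53, 36, 32, 75]
enqueue(20): queue = [43, 64, 11, 75, 11, 35, 53, 36, 32, 75, 20]

Answer: 43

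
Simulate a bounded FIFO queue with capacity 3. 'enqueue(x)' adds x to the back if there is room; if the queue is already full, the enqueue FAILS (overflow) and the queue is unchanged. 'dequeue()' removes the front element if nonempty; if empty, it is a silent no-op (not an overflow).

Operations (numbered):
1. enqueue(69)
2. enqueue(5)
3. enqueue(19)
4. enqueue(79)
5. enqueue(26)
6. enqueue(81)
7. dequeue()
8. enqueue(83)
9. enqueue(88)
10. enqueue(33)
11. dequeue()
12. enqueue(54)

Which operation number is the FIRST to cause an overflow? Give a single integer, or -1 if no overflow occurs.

Answer: 4

Derivation:
1. enqueue(69): size=1
2. enqueue(5): size=2
3. enqueue(19): size=3
4. enqueue(79): size=3=cap → OVERFLOW (fail)
5. enqueue(26): size=3=cap → OVERFLOW (fail)
6. enqueue(81): size=3=cap → OVERFLOW (fail)
7. dequeue(): size=2
8. enqueue(83): size=3
9. enqueue(88): size=3=cap → OVERFLOW (fail)
10. enqueue(33): size=3=cap → OVERFLOW (fail)
11. dequeue(): size=2
12. enqueue(54): size=3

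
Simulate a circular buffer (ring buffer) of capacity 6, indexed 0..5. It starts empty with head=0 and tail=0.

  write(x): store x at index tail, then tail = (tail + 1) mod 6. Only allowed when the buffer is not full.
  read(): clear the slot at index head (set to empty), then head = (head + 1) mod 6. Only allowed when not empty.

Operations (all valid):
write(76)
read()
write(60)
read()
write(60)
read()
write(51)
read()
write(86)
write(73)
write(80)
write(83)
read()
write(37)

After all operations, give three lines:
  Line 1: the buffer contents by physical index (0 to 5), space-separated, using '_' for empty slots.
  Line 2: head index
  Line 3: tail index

Answer: 80 83 37 _ _ 73
5
3

Derivation:
write(76): buf=[76 _ _ _ _ _], head=0, tail=1, size=1
read(): buf=[_ _ _ _ _ _], head=1, tail=1, size=0
write(60): buf=[_ 60 _ _ _ _], head=1, tail=2, size=1
read(): buf=[_ _ _ _ _ _], head=2, tail=2, size=0
write(60): buf=[_ _ 60 _ _ _], head=2, tail=3, size=1
read(): buf=[_ _ _ _ _ _], head=3, tail=3, size=0
write(51): buf=[_ _ _ 51 _ _], head=3, tail=4, size=1
read(): buf=[_ _ _ _ _ _], head=4, tail=4, size=0
write(86): buf=[_ _ _ _ 86 _], head=4, tail=5, size=1
write(73): buf=[_ _ _ _ 86 73], head=4, tail=0, size=2
write(80): buf=[80 _ _ _ 86 73], head=4, tail=1, size=3
write(83): buf=[80 83 _ _ 86 73], head=4, tail=2, size=4
read(): buf=[80 83 _ _ _ 73], head=5, tail=2, size=3
write(37): buf=[80 83 37 _ _ 73], head=5, tail=3, size=4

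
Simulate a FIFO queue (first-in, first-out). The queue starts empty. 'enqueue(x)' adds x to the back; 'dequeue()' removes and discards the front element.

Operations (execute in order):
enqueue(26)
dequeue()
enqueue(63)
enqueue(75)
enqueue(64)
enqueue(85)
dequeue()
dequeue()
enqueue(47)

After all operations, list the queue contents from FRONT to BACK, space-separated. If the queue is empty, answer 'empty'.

Answer: 64 85 47

Derivation:
enqueue(26): [26]
dequeue(): []
enqueue(63): [63]
enqueue(75): [63, 75]
enqueue(64): [63, 75, 64]
enqueue(85): [63, 75, 64, 85]
dequeue(): [75, 64, 85]
dequeue(): [64, 85]
enqueue(47): [64, 85, 47]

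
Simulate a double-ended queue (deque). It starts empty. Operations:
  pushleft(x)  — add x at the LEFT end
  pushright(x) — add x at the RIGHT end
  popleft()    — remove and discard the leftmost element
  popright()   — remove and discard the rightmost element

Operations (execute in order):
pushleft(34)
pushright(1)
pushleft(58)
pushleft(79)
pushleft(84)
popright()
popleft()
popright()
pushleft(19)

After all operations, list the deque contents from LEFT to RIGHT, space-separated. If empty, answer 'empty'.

Answer: 19 79 58

Derivation:
pushleft(34): [34]
pushright(1): [34, 1]
pushleft(58): [58, 34, 1]
pushleft(79): [79, 58, 34, 1]
pushleft(84): [84, 79, 58, 34, 1]
popright(): [84, 79, 58, 34]
popleft(): [79, 58, 34]
popright(): [79, 58]
pushleft(19): [19, 79, 58]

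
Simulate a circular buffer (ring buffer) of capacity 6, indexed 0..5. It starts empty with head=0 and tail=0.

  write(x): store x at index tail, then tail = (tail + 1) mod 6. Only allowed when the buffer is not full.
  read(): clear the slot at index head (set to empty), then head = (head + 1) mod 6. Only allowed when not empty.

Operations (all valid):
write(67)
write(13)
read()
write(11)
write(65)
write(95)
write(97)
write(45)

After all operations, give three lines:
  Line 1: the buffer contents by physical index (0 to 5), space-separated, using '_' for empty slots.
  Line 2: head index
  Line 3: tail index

write(67): buf=[67 _ _ _ _ _], head=0, tail=1, size=1
write(13): buf=[67 13 _ _ _ _], head=0, tail=2, size=2
read(): buf=[_ 13 _ _ _ _], head=1, tail=2, size=1
write(11): buf=[_ 13 11 _ _ _], head=1, tail=3, size=2
write(65): buf=[_ 13 11 65 _ _], head=1, tail=4, size=3
write(95): buf=[_ 13 11 65 95 _], head=1, tail=5, size=4
write(97): buf=[_ 13 11 65 95 97], head=1, tail=0, size=5
write(45): buf=[45 13 11 65 95 97], head=1, tail=1, size=6

Answer: 45 13 11 65 95 97
1
1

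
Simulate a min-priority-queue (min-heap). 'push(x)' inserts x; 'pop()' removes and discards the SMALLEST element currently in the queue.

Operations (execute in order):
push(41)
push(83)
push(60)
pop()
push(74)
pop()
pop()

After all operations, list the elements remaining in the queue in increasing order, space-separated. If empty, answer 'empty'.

push(41): heap contents = [41]
push(83): heap contents = [41, 83]
push(60): heap contents = [41, 60, 83]
pop() → 41: heap contents = [60, 83]
push(74): heap contents = [60, 74, 83]
pop() → 60: heap contents = [74, 83]
pop() → 74: heap contents = [83]

Answer: 83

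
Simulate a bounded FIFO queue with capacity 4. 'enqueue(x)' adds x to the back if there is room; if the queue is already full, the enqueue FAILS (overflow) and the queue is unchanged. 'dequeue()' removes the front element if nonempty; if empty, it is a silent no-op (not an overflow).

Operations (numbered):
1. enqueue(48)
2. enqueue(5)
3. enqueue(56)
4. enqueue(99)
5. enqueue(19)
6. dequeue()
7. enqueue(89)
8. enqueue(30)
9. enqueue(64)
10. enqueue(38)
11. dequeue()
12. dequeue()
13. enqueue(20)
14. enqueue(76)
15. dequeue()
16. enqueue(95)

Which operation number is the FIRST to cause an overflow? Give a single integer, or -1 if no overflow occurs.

1. enqueue(48): size=1
2. enqueue(5): size=2
3. enqueue(56): size=3
4. enqueue(99): size=4
5. enqueue(19): size=4=cap → OVERFLOW (fail)
6. dequeue(): size=3
7. enqueue(89): size=4
8. enqueue(30): size=4=cap → OVERFLOW (fail)
9. enqueue(64): size=4=cap → OVERFLOW (fail)
10. enqueue(38): size=4=cap → OVERFLOW (fail)
11. dequeue(): size=3
12. dequeue(): size=2
13. enqueue(20): size=3
14. enqueue(76): size=4
15. dequeue(): size=3
16. enqueue(95): size=4

Answer: 5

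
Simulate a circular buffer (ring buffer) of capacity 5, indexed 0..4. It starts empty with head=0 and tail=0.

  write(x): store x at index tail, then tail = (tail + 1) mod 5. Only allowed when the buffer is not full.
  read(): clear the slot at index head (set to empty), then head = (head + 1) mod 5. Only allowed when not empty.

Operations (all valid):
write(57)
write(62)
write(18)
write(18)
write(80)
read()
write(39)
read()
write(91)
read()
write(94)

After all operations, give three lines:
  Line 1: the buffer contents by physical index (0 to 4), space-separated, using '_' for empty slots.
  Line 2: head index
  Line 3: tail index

write(57): buf=[57 _ _ _ _], head=0, tail=1, size=1
write(62): buf=[57 62 _ _ _], head=0, tail=2, size=2
write(18): buf=[57 62 18 _ _], head=0, tail=3, size=3
write(18): buf=[57 62 18 18 _], head=0, tail=4, size=4
write(80): buf=[57 62 18 18 80], head=0, tail=0, size=5
read(): buf=[_ 62 18 18 80], head=1, tail=0, size=4
write(39): buf=[39 62 18 18 80], head=1, tail=1, size=5
read(): buf=[39 _ 18 18 80], head=2, tail=1, size=4
write(91): buf=[39 91 18 18 80], head=2, tail=2, size=5
read(): buf=[39 91 _ 18 80], head=3, tail=2, size=4
write(94): buf=[39 91 94 18 80], head=3, tail=3, size=5

Answer: 39 91 94 18 80
3
3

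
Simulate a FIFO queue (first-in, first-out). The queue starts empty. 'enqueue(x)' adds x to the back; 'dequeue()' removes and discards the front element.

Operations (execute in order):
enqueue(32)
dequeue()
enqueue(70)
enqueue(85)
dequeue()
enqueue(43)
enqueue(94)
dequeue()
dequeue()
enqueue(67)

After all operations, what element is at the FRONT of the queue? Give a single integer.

Answer: 94

Derivation:
enqueue(32): queue = [32]
dequeue(): queue = []
enqueue(70): queue = [70]
enqueue(85): queue = [70, 85]
dequeue(): queue = [85]
enqueue(43): queue = [85, 43]
enqueue(94): queue = [85, 43, 94]
dequeue(): queue = [43, 94]
dequeue(): queue = [94]
enqueue(67): queue = [94, 67]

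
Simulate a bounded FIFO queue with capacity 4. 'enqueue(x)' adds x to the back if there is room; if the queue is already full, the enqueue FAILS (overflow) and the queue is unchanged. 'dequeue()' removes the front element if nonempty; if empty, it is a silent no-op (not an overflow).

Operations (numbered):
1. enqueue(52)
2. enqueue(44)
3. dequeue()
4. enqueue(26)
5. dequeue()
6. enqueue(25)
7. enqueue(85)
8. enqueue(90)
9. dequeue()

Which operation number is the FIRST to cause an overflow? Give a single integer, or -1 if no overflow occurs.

Answer: -1

Derivation:
1. enqueue(52): size=1
2. enqueue(44): size=2
3. dequeue(): size=1
4. enqueue(26): size=2
5. dequeue(): size=1
6. enqueue(25): size=2
7. enqueue(85): size=3
8. enqueue(90): size=4
9. dequeue(): size=3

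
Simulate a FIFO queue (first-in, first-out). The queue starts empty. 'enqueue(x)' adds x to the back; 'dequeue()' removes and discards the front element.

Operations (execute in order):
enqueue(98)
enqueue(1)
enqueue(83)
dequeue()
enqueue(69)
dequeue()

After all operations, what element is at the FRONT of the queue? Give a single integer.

enqueue(98): queue = [98]
enqueue(1): queue = [98, 1]
enqueue(83): queue = [98, 1, 83]
dequeue(): queue = [1, 83]
enqueue(69): queue = [1, 83, 69]
dequeue(): queue = [83, 69]

Answer: 83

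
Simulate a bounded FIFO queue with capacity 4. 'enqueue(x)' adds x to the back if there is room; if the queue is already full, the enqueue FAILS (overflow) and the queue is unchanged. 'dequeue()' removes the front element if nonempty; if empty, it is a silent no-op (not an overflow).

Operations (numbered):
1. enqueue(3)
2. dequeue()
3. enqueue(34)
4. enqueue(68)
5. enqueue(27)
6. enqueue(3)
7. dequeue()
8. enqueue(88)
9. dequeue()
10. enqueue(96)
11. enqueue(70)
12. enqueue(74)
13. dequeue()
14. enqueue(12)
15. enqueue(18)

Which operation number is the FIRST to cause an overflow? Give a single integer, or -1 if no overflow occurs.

Answer: 11

Derivation:
1. enqueue(3): size=1
2. dequeue(): size=0
3. enqueue(34): size=1
4. enqueue(68): size=2
5. enqueue(27): size=3
6. enqueue(3): size=4
7. dequeue(): size=3
8. enqueue(88): size=4
9. dequeue(): size=3
10. enqueue(96): size=4
11. enqueue(70): size=4=cap → OVERFLOW (fail)
12. enqueue(74): size=4=cap → OVERFLOW (fail)
13. dequeue(): size=3
14. enqueue(12): size=4
15. enqueue(18): size=4=cap → OVERFLOW (fail)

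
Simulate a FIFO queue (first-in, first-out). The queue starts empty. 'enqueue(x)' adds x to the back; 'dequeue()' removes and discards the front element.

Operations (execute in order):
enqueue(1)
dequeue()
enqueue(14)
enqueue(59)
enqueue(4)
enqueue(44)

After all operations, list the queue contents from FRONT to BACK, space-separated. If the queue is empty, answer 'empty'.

Answer: 14 59 4 44

Derivation:
enqueue(1): [1]
dequeue(): []
enqueue(14): [14]
enqueue(59): [14, 59]
enqueue(4): [14, 59, 4]
enqueue(44): [14, 59, 4, 44]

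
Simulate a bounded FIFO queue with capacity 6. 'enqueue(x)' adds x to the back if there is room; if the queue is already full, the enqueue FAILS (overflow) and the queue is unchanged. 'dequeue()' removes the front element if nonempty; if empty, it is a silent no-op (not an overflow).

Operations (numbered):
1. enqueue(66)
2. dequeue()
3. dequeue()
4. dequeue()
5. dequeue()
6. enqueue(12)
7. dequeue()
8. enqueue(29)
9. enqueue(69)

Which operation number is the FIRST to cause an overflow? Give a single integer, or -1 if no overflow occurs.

Answer: -1

Derivation:
1. enqueue(66): size=1
2. dequeue(): size=0
3. dequeue(): empty, no-op, size=0
4. dequeue(): empty, no-op, size=0
5. dequeue(): empty, no-op, size=0
6. enqueue(12): size=1
7. dequeue(): size=0
8. enqueue(29): size=1
9. enqueue(69): size=2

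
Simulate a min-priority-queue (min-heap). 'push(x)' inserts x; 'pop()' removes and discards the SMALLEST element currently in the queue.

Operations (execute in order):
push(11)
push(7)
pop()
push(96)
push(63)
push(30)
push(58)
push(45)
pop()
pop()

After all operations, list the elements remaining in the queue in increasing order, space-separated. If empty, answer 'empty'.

Answer: 45 58 63 96

Derivation:
push(11): heap contents = [11]
push(7): heap contents = [7, 11]
pop() → 7: heap contents = [11]
push(96): heap contents = [11, 96]
push(63): heap contents = [11, 63, 96]
push(30): heap contents = [11, 30, 63, 96]
push(58): heap contents = [11, 30, 58, 63, 96]
push(45): heap contents = [11, 30, 45, 58, 63, 96]
pop() → 11: heap contents = [30, 45, 58, 63, 96]
pop() → 30: heap contents = [45, 58, 63, 96]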